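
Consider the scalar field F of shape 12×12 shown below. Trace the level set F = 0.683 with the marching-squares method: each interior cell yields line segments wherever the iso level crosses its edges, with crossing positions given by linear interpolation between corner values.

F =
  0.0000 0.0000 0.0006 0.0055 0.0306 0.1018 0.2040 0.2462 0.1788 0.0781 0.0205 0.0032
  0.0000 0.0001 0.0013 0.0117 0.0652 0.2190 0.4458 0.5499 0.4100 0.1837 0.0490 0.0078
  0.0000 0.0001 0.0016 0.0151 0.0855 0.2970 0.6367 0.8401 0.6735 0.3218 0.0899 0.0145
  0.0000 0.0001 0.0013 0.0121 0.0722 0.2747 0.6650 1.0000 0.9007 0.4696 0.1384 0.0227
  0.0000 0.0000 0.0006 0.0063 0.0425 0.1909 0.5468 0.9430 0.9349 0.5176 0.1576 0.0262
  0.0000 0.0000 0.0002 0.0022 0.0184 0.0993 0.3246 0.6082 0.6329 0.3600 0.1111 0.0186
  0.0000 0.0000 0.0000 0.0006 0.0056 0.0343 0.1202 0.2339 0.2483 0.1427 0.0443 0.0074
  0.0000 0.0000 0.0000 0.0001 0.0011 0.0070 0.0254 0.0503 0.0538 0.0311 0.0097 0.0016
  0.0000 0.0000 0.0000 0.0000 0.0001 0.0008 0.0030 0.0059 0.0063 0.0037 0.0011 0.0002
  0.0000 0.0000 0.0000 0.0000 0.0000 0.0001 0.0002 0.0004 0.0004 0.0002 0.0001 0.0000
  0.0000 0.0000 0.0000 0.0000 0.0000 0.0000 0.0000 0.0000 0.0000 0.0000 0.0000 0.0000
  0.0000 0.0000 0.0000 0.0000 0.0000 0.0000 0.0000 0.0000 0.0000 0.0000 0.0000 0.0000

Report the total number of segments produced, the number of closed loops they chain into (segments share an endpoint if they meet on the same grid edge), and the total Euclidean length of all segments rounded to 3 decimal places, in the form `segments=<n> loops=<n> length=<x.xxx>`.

cell (1,6): code 0100 → (1.459,7.000)–(2.000,6.228)
cell (1,7): code 1000 → (2.000,7.943)–(1.459,7.000)
cell (2,6): code 0110 → (2.000,6.228)–(3.000,6.054)
cell (2,7): code 1101 → (2.042,8.000)–(2.000,7.943)
cell (2,8): code 1000 → (3.000,8.505)–(2.042,8.000)
cell (3,6): code 0110 → (3.000,6.054)–(4.000,6.344)
cell (3,8): code 1001 → (4.000,8.604)–(3.000,8.505)
cell (4,6): code 0010 → (4.000,6.344)–(4.777,7.000)
cell (4,7): code 0011 → (4.777,7.000)–(4.834,8.000)
cell (4,8): code 0001 → (4.834,8.000)–(4.000,8.604)
total: 10 segments, chained into 1 closed loop(s), length Σ = 9.293407

segments=10 loops=1 length=9.293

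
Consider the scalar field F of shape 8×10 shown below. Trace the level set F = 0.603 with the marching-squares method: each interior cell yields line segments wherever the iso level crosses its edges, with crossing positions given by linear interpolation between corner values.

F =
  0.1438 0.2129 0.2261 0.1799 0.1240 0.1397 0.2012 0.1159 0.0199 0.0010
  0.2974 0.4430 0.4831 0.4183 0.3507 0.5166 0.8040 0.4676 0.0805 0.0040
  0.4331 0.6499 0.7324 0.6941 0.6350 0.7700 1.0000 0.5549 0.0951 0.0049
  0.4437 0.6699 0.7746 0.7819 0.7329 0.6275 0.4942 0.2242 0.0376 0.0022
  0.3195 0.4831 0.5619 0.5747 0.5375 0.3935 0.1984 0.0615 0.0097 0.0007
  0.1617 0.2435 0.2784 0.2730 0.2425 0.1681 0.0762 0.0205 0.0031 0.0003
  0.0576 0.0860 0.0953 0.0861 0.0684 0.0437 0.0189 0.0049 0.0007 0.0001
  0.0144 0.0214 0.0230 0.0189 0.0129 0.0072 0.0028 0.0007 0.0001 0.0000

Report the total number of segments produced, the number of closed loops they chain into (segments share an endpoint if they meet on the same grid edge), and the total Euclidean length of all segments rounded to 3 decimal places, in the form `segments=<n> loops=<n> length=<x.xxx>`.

segments=18 loops=1 length=15.467

cell (0,5): code 0100 → (0.667,6.000)–(1.000,5.301)
cell (0,6): code 1000 → (1.000,6.598)–(0.667,6.000)
cell (1,0): code 0100 → (1.773,1.000)–(2.000,0.784)
cell (1,1): code 1100 → (1.481,2.000)–(1.773,1.000)
cell (1,2): code 1100 → (1.670,3.000)–(1.481,2.000)
cell (1,3): code 1100 → (1.887,4.000)–(1.670,3.000)
cell (1,4): code 1100 → (1.341,5.000)–(1.887,4.000)
cell (1,5): code 1110 → (1.000,5.301)–(1.341,5.000)
cell (1,6): code 1001 → (2.000,6.892)–(1.000,6.598)
cell (2,0): code 0110 → (2.000,0.784)–(3.000,0.704)
cell (2,5): code 1011 → (3.000,5.184)–(2.785,6.000)
cell (2,6): code 0001 → (2.785,6.000)–(2.000,6.892)
cell (3,0): code 0010 → (3.000,0.704)–(3.358,1.000)
cell (3,1): code 0011 → (3.358,1.000)–(3.807,2.000)
cell (3,2): code 0011 → (3.807,2.000)–(3.863,3.000)
cell (3,3): code 0011 → (3.863,3.000)–(3.665,4.000)
cell (3,4): code 0011 → (3.665,4.000)–(3.105,5.000)
cell (3,5): code 0001 → (3.105,5.000)–(3.000,5.184)
total: 18 segments, chained into 1 closed loop(s), length Σ = 15.466591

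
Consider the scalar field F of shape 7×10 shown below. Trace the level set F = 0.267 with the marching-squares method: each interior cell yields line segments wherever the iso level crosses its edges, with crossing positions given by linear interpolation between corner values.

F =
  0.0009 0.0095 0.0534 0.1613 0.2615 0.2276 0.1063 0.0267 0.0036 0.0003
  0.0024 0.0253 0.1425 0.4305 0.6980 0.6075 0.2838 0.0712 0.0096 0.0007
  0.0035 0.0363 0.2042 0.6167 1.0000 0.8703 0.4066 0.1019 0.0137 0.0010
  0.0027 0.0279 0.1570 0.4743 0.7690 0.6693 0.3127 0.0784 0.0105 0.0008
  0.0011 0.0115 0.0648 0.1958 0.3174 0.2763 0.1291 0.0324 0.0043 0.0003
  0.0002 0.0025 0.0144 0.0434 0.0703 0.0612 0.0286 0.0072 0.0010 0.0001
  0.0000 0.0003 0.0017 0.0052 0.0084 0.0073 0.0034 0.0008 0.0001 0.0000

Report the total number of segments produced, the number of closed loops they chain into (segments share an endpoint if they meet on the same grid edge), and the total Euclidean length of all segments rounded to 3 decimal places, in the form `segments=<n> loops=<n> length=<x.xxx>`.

cell (0,2): code 0100 → (0.393,3.000)–(1.000,2.432)
cell (0,3): code 1100 → (0.013,4.000)–(0.393,3.000)
cell (0,4): code 1100 → (0.104,5.000)–(0.013,4.000)
cell (0,5): code 1100 → (0.905,6.000)–(0.104,5.000)
cell (0,6): code 1000 → (1.000,6.079)–(0.905,6.000)
cell (1,2): code 0110 → (1.000,2.432)–(2.000,2.152)
cell (1,6): code 1001 → (2.000,6.458)–(1.000,6.079)
cell (2,2): code 0110 → (2.000,2.152)–(3.000,2.347)
cell (2,6): code 1001 → (3.000,6.195)–(2.000,6.458)
cell (3,2): code 0010 → (3.000,2.347)–(3.744,3.000)
cell (3,3): code 0111 → (3.744,3.000)–(4.000,3.586)
cell (3,5): code 1011 → (4.000,5.063)–(3.249,6.000)
cell (3,6): code 0001 → (3.249,6.000)–(3.000,6.195)
cell (4,3): code 0010 → (4.000,3.586)–(4.204,4.000)
cell (4,4): code 0011 → (4.204,4.000)–(4.043,5.000)
cell (4,5): code 0001 → (4.043,5.000)–(4.000,5.063)
total: 16 segments, chained into 1 closed loop(s), length Σ = 13.168535

segments=16 loops=1 length=13.169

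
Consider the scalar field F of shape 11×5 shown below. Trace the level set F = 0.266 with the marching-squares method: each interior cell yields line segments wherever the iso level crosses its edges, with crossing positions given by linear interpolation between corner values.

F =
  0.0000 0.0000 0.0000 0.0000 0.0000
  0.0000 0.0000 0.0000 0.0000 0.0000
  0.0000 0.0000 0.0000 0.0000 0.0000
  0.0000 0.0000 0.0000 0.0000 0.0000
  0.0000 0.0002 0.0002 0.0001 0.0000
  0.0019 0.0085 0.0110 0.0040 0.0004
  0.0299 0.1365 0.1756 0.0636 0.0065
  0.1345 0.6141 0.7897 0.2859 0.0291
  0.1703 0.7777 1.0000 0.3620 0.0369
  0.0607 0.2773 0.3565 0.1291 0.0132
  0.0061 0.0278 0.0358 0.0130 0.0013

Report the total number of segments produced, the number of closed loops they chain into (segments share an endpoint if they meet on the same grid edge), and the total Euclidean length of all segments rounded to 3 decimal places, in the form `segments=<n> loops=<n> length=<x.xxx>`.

segments=12 loops=1 length=9.651

cell (6,0): code 0100 → (6.271,1.000)–(7.000,0.274)
cell (6,1): code 1100 → (6.147,2.000)–(6.271,1.000)
cell (6,2): code 1100 → (6.910,3.000)–(6.147,2.000)
cell (6,3): code 1000 → (7.000,3.077)–(6.910,3.000)
cell (7,0): code 0110 → (7.000,0.274)–(8.000,0.158)
cell (7,3): code 1001 → (8.000,3.295)–(7.000,3.077)
cell (8,0): code 0110 → (8.000,0.158)–(9.000,0.948)
cell (8,2): code 1011 → (9.000,2.398)–(8.412,3.000)
cell (8,3): code 0001 → (8.412,3.000)–(8.000,3.295)
cell (9,0): code 0010 → (9.000,0.948)–(9.045,1.000)
cell (9,1): code 0011 → (9.045,1.000)–(9.282,2.000)
cell (9,2): code 0001 → (9.282,2.000)–(9.000,2.398)
total: 12 segments, chained into 1 closed loop(s), length Σ = 9.650547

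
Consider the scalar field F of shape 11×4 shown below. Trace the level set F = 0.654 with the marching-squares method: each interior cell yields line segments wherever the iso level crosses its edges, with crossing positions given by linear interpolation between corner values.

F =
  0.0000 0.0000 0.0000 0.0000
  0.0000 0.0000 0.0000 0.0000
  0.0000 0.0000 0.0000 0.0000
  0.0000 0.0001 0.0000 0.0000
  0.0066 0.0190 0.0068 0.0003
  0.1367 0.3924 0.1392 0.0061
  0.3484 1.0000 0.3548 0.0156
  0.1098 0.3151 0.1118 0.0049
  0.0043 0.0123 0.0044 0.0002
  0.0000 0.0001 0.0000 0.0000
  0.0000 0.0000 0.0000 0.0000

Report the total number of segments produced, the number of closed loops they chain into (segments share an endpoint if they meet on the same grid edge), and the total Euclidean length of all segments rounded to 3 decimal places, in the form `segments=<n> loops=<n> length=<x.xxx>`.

segments=4 loops=1 length=3.030

cell (5,0): code 0100 → (5.431,1.000)–(6.000,0.469)
cell (5,1): code 1000 → (6.000,1.536)–(5.431,1.000)
cell (6,0): code 0010 → (6.000,0.469)–(6.505,1.000)
cell (6,1): code 0001 → (6.505,1.000)–(6.000,1.536)
total: 4 segments, chained into 1 closed loop(s), length Σ = 3.030494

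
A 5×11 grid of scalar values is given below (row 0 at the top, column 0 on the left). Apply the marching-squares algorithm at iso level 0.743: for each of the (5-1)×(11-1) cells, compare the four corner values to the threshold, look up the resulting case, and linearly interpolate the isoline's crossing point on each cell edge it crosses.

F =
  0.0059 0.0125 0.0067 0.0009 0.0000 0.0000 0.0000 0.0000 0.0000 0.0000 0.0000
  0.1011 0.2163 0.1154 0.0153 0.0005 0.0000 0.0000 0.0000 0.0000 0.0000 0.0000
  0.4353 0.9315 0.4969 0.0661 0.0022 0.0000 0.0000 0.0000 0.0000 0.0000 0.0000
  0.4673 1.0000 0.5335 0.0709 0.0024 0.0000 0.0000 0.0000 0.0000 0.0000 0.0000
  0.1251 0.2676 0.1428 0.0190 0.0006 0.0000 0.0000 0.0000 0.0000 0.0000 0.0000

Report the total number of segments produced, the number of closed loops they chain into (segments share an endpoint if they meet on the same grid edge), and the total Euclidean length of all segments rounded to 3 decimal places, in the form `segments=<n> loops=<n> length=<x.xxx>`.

segments=6 loops=1 length=4.232

cell (1,0): code 0100 → (1.736,1.000)–(2.000,0.620)
cell (1,1): code 1000 → (2.000,1.434)–(1.736,1.000)
cell (2,0): code 0110 → (2.000,0.620)–(3.000,0.518)
cell (2,1): code 1001 → (3.000,1.551)–(2.000,1.434)
cell (3,0): code 0010 → (3.000,0.518)–(3.351,1.000)
cell (3,1): code 0001 → (3.351,1.000)–(3.000,1.551)
total: 6 segments, chained into 1 closed loop(s), length Σ = 4.231719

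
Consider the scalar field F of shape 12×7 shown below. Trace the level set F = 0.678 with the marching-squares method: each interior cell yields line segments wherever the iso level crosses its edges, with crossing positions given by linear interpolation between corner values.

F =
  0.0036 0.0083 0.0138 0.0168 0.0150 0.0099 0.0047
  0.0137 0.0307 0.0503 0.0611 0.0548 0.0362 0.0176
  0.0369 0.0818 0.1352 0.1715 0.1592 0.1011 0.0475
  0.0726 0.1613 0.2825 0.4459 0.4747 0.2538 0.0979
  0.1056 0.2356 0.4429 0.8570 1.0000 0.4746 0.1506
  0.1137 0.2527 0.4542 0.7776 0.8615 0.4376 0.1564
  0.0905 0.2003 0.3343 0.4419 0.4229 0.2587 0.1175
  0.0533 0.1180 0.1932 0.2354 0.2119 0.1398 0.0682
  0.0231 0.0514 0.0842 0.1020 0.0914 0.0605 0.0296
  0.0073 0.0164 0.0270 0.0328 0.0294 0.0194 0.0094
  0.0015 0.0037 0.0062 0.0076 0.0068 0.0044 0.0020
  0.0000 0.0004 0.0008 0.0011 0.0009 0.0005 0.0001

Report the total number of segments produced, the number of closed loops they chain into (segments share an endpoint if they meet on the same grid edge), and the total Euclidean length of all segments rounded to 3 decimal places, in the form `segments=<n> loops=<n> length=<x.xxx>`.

segments=8 loops=1 length=6.557

cell (3,2): code 0100 → (3.565,3.000)–(4.000,2.568)
cell (3,3): code 1100 → (3.387,4.000)–(3.565,3.000)
cell (3,4): code 1000 → (4.000,4.613)–(3.387,4.000)
cell (4,2): code 0110 → (4.000,2.568)–(5.000,2.692)
cell (4,4): code 1001 → (5.000,4.433)–(4.000,4.613)
cell (5,2): code 0010 → (5.000,2.692)–(5.297,3.000)
cell (5,3): code 0011 → (5.297,3.000)–(5.418,4.000)
cell (5,4): code 0001 → (5.418,4.000)–(5.000,4.433)
total: 8 segments, chained into 1 closed loop(s), length Σ = 6.556795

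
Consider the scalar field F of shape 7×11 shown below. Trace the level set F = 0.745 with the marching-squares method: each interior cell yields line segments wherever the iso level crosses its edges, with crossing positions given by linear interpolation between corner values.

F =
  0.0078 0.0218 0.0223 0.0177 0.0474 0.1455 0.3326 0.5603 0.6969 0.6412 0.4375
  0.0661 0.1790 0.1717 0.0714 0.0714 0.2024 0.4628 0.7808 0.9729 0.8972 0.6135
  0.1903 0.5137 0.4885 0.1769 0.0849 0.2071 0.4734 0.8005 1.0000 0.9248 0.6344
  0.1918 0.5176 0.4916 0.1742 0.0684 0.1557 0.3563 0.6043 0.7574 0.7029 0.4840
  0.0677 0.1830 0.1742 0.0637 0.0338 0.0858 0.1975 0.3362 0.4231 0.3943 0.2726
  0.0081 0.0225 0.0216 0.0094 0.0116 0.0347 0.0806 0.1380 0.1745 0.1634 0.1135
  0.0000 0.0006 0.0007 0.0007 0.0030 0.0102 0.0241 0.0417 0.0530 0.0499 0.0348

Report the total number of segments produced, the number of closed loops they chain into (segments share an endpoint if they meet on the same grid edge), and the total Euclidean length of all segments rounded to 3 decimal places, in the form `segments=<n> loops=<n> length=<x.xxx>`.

segments=12 loops=1 length=8.860

cell (0,6): code 0100 → (0.838,7.000)–(1.000,6.887)
cell (0,7): code 1100 → (0.174,8.000)–(0.838,7.000)
cell (0,8): code 1100 → (0.405,9.000)–(0.174,8.000)
cell (0,9): code 1000 → (1.000,9.536)–(0.405,9.000)
cell (1,6): code 0110 → (1.000,6.887)–(2.000,6.830)
cell (1,9): code 1001 → (2.000,9.619)–(1.000,9.536)
cell (2,6): code 0010 → (2.000,6.830)–(2.283,7.000)
cell (2,7): code 0111 → (2.283,7.000)–(3.000,7.919)
cell (2,8): code 1011 → (3.000,8.228)–(2.810,9.000)
cell (2,9): code 0001 → (2.810,9.000)–(2.000,9.619)
cell (3,7): code 0010 → (3.000,7.919)–(3.037,8.000)
cell (3,8): code 0001 → (3.037,8.000)–(3.000,8.228)
total: 12 segments, chained into 1 closed loop(s), length Σ = 8.860156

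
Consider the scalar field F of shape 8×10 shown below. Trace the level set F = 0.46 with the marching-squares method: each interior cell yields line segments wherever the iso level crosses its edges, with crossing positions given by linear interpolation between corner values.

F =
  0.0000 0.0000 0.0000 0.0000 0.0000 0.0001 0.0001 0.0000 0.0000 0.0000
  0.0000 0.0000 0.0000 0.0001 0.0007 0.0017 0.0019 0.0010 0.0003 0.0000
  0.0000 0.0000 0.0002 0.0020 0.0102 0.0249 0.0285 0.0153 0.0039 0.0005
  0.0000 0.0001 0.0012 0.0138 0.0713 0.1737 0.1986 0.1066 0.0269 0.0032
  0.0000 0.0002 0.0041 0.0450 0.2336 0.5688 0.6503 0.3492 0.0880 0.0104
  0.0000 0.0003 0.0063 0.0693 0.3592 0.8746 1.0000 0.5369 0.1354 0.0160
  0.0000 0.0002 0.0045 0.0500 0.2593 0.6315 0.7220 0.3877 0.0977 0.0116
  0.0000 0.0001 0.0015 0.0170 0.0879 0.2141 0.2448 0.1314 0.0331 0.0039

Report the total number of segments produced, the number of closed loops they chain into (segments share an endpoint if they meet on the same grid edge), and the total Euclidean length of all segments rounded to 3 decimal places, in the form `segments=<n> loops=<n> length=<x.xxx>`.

segments=12 loops=1 length=9.175

cell (3,4): code 0100 → (3.725,5.000)–(4.000,4.675)
cell (3,5): code 1100 → (3.579,6.000)–(3.725,5.000)
cell (3,6): code 1000 → (4.000,6.632)–(3.579,6.000)
cell (4,4): code 0110 → (4.000,4.675)–(5.000,4.196)
cell (4,6): code 1101 → (4.590,7.000)–(4.000,6.632)
cell (4,7): code 1000 → (5.000,7.192)–(4.590,7.000)
cell (5,4): code 0110 → (5.000,4.196)–(6.000,4.539)
cell (5,6): code 1011 → (6.000,6.784)–(5.515,7.000)
cell (5,7): code 0001 → (5.515,7.000)–(5.000,7.192)
cell (6,4): code 0010 → (6.000,4.539)–(6.411,5.000)
cell (6,5): code 0011 → (6.411,5.000)–(6.549,6.000)
cell (6,6): code 0001 → (6.549,6.000)–(6.000,6.784)
total: 12 segments, chained into 1 closed loop(s), length Σ = 9.174513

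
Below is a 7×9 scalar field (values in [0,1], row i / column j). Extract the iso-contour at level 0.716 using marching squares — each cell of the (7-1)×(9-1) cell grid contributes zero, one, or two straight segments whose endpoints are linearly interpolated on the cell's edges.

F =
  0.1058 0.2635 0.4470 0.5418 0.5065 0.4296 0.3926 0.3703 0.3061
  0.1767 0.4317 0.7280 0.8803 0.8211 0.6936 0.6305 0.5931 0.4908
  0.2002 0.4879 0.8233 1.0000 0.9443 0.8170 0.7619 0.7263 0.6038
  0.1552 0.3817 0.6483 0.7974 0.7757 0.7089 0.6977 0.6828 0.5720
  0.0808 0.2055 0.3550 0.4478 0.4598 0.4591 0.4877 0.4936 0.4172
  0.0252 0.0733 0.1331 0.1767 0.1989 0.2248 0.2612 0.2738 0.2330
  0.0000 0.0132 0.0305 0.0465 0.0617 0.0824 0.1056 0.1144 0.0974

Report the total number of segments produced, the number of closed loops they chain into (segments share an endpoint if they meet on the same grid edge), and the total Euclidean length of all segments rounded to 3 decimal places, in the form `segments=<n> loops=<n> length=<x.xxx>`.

cell (0,1): code 0100 → (0.957,2.000)–(1.000,1.960)
cell (0,2): code 1100 → (0.515,3.000)–(0.957,2.000)
cell (0,3): code 1100 → (0.666,4.000)–(0.515,3.000)
cell (0,4): code 1000 → (1.000,4.824)–(0.666,4.000)
cell (1,1): code 0110 → (1.000,1.960)–(2.000,1.680)
cell (1,4): code 1101 → (1.182,5.000)–(1.000,4.824)
cell (1,5): code 1100 → (1.651,6.000)–(1.182,5.000)
cell (1,6): code 1100 → (1.923,7.000)–(1.651,6.000)
cell (1,7): code 1000 → (2.000,7.084)–(1.923,7.000)
cell (2,1): code 0010 → (2.000,1.680)–(2.613,2.000)
cell (2,2): code 0111 → (2.613,2.000)–(3.000,2.454)
cell (2,4): code 1011 → (3.000,4.894)–(2.934,5.000)
cell (2,5): code 0011 → (2.934,5.000)–(2.715,6.000)
cell (2,6): code 0011 → (2.715,6.000)–(2.237,7.000)
cell (2,7): code 0001 → (2.237,7.000)–(2.000,7.084)
cell (3,2): code 0010 → (3.000,2.454)–(3.233,3.000)
cell (3,3): code 0011 → (3.233,3.000)–(3.189,4.000)
cell (3,4): code 0001 → (3.189,4.000)–(3.000,4.894)
total: 18 segments, chained into 1 closed loop(s), length Σ = 12.903832

segments=18 loops=1 length=12.904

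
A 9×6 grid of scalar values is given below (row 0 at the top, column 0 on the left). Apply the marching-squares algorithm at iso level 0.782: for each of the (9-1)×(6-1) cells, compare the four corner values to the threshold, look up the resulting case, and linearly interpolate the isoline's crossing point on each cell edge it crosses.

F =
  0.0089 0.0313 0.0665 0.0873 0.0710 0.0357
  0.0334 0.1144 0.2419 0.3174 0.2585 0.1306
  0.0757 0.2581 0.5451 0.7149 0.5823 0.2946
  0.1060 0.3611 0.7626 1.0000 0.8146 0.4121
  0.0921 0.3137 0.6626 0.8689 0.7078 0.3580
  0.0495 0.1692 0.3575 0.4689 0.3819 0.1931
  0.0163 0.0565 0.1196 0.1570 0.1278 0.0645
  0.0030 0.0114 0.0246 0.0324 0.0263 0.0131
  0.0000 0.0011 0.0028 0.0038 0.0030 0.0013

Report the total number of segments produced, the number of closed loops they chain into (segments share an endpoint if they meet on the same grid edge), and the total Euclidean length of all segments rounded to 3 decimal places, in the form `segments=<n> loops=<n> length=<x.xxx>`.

cell (2,2): code 0100 → (2.235,3.000)–(3.000,2.082)
cell (2,3): code 1100 → (2.860,4.000)–(2.235,3.000)
cell (2,4): code 1000 → (3.000,4.081)–(2.860,4.000)
cell (3,2): code 0110 → (3.000,2.082)–(4.000,2.579)
cell (3,3): code 1011 → (4.000,3.539)–(3.305,4.000)
cell (3,4): code 0001 → (3.305,4.000)–(3.000,4.081)
cell (4,2): code 0010 → (4.000,2.579)–(4.217,3.000)
cell (4,3): code 0001 → (4.217,3.000)–(4.000,3.539)
total: 8 segments, chained into 1 closed loop(s), length Σ = 5.857431

segments=8 loops=1 length=5.857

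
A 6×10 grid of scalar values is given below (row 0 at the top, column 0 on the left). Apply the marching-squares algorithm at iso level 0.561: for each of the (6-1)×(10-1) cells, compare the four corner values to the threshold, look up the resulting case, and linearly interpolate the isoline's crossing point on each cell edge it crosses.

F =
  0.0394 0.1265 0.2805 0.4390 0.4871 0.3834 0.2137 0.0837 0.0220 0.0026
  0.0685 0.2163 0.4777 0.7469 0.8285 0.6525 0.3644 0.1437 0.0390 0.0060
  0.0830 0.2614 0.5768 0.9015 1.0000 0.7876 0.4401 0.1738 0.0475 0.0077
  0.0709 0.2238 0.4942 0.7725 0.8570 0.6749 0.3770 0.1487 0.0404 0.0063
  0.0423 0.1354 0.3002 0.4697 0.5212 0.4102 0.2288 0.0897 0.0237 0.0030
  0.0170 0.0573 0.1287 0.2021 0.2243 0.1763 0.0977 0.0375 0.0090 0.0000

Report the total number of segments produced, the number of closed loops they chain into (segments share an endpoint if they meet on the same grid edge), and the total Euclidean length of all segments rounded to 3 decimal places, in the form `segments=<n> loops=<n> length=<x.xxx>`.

segments=14 loops=1 length=11.408

cell (0,2): code 0100 → (0.396,3.000)–(1.000,2.309)
cell (0,3): code 1100 → (0.216,4.000)–(0.396,3.000)
cell (0,4): code 1100 → (0.660,5.000)–(0.216,4.000)
cell (0,5): code 1000 → (1.000,5.318)–(0.660,5.000)
cell (1,1): code 0100 → (1.841,2.000)–(2.000,1.950)
cell (1,2): code 1110 → (1.000,2.309)–(1.841,2.000)
cell (1,5): code 1001 → (2.000,5.652)–(1.000,5.318)
cell (2,1): code 0010 → (2.000,1.950)–(2.191,2.000)
cell (2,2): code 0111 → (2.191,2.000)–(3.000,2.240)
cell (2,5): code 1001 → (3.000,5.382)–(2.000,5.652)
cell (3,2): code 0010 → (3.000,2.240)–(3.698,3.000)
cell (3,3): code 0011 → (3.698,3.000)–(3.881,4.000)
cell (3,4): code 0011 → (3.881,4.000)–(3.430,5.000)
cell (3,5): code 0001 → (3.430,5.000)–(3.000,5.382)
total: 14 segments, chained into 1 closed loop(s), length Σ = 11.408385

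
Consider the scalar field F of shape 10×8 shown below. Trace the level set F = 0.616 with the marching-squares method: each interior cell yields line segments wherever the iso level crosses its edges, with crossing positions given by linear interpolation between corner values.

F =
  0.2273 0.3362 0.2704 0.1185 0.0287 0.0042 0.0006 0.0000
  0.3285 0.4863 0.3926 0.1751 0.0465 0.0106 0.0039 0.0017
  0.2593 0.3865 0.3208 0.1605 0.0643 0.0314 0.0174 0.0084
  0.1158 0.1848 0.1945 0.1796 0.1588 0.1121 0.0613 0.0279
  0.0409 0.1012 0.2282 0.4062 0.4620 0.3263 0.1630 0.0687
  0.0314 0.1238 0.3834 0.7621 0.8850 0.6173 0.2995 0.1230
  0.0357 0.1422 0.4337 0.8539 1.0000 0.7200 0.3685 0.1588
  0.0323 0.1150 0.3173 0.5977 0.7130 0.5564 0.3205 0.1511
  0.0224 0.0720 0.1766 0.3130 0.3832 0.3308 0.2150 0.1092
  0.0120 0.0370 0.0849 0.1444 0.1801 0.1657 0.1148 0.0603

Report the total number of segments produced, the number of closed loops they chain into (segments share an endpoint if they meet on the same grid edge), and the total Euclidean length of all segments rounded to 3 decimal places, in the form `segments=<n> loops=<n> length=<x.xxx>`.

segments=12 loops=1 length=8.902

cell (4,2): code 0100 → (4.589,3.000)–(5.000,2.614)
cell (4,3): code 1100 → (4.364,4.000)–(4.589,3.000)
cell (4,4): code 1100 → (4.996,5.000)–(4.364,4.000)
cell (4,5): code 1000 → (5.000,5.004)–(4.996,5.000)
cell (5,2): code 0110 → (5.000,2.614)–(6.000,2.434)
cell (5,5): code 1001 → (6.000,5.296)–(5.000,5.004)
cell (6,2): code 0010 → (6.000,2.434)–(6.929,3.000)
cell (6,3): code 0111 → (6.929,3.000)–(7.000,3.159)
cell (6,4): code 1011 → (7.000,4.619)–(6.636,5.000)
cell (6,5): code 0001 → (6.636,5.000)–(6.000,5.296)
cell (7,3): code 0010 → (7.000,3.159)–(7.294,4.000)
cell (7,4): code 0001 → (7.294,4.000)–(7.000,4.619)
total: 12 segments, chained into 1 closed loop(s), length Σ = 8.901553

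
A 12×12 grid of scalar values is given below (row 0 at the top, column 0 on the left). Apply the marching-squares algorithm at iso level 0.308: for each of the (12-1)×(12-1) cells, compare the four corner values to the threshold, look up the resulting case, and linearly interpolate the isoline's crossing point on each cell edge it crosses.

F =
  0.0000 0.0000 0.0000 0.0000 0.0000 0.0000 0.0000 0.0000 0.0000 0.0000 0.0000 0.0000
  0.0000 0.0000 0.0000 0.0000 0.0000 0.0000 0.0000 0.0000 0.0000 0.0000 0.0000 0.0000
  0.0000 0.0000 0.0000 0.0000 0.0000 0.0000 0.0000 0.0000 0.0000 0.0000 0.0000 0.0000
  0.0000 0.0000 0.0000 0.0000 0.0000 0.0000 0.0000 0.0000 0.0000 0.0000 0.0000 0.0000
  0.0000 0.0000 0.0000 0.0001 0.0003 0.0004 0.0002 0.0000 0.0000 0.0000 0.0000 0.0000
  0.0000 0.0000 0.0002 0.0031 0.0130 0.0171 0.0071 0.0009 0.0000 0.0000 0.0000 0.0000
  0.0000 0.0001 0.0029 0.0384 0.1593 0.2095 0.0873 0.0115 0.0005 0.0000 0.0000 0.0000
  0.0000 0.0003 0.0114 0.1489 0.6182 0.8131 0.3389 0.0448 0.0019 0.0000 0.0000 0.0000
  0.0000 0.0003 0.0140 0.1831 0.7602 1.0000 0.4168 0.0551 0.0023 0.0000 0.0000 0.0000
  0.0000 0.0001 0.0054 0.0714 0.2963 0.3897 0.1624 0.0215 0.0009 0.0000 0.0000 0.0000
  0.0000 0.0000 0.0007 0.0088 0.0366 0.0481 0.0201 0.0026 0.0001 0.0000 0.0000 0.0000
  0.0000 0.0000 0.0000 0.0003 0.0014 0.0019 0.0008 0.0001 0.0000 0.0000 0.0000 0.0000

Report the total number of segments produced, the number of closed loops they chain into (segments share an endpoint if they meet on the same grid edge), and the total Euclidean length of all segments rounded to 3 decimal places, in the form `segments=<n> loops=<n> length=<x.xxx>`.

segments=12 loops=1 length=9.474

cell (6,3): code 0100 → (6.324,4.000)–(7.000,3.339)
cell (6,4): code 1100 → (6.163,5.000)–(6.324,4.000)
cell (6,5): code 1100 → (6.877,6.000)–(6.163,5.000)
cell (6,6): code 1000 → (7.000,6.105)–(6.877,6.000)
cell (7,3): code 0110 → (7.000,3.339)–(8.000,3.216)
cell (7,6): code 1001 → (8.000,6.301)–(7.000,6.105)
cell (8,3): code 0010 → (8.000,3.216)–(8.975,4.000)
cell (8,4): code 0111 → (8.975,4.000)–(9.000,4.125)
cell (8,5): code 1011 → (9.000,5.359)–(8.428,6.000)
cell (8,6): code 0001 → (8.428,6.000)–(8.000,6.301)
cell (9,4): code 0010 → (9.000,4.125)–(9.239,5.000)
cell (9,5): code 0001 → (9.239,5.000)–(9.000,5.359)
total: 12 segments, chained into 1 closed loop(s), length Σ = 9.473993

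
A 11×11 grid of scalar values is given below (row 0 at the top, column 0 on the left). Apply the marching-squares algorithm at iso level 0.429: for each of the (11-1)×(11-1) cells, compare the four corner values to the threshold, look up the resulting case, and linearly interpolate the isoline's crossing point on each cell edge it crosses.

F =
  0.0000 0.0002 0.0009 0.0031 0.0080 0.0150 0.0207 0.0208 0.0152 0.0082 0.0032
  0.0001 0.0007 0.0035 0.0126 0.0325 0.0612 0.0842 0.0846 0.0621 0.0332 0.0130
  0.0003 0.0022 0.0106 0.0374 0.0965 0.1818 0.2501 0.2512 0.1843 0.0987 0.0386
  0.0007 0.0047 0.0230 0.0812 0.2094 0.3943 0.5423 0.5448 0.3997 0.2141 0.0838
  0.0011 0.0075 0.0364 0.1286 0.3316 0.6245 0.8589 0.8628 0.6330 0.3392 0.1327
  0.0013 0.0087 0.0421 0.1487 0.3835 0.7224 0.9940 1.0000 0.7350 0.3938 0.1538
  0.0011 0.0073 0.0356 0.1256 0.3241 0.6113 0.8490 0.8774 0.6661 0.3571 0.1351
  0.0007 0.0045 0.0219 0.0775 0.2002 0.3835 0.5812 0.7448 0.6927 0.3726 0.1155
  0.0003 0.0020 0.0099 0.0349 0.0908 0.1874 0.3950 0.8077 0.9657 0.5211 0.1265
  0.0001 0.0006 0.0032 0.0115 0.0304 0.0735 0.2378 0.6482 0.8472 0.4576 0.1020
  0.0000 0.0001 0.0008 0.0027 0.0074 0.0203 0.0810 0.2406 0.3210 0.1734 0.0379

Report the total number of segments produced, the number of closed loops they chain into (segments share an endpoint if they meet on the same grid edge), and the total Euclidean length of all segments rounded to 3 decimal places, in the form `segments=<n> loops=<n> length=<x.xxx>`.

segments=24 loops=1 length=19.488

cell (2,5): code 0100 → (2.612,6.000)–(3.000,5.234)
cell (2,6): code 1100 → (2.606,7.000)–(2.612,6.000)
cell (2,7): code 1000 → (3.000,7.798)–(2.606,7.000)
cell (3,4): code 0100 → (3.151,5.000)–(4.000,4.333)
cell (3,5): code 1110 → (3.000,5.234)–(3.151,5.000)
cell (3,7): code 1101 → (3.126,8.000)–(3.000,7.798)
cell (3,8): code 1000 → (4.000,8.694)–(3.126,8.000)
cell (4,4): code 0110 → (4.000,4.333)–(5.000,4.134)
cell (4,8): code 1001 → (5.000,8.897)–(4.000,8.694)
cell (5,4): code 0110 → (5.000,4.134)–(6.000,4.365)
cell (5,8): code 1001 → (6.000,8.767)–(5.000,8.897)
cell (6,4): code 0010 → (6.000,4.365)–(6.800,5.000)
cell (6,5): code 0111 → (6.800,5.000)–(7.000,5.230)
cell (6,8): code 1001 → (7.000,8.824)–(6.000,8.767)
cell (7,5): code 0010 → (7.000,5.230)–(7.817,6.000)
cell (7,6): code 0111 → (7.817,6.000)–(8.000,6.082)
cell (7,8): code 1101 → (7.380,9.000)–(7.000,8.824)
cell (7,9): code 1000 → (8.000,9.233)–(7.380,9.000)
cell (8,6): code 0110 → (8.000,6.082)–(9.000,6.466)
cell (8,9): code 1001 → (9.000,9.080)–(8.000,9.233)
cell (9,6): code 0010 → (9.000,6.466)–(9.538,7.000)
cell (9,7): code 0011 → (9.538,7.000)–(9.795,8.000)
cell (9,8): code 0011 → (9.795,8.000)–(9.101,9.000)
cell (9,9): code 0001 → (9.101,9.000)–(9.000,9.080)
total: 24 segments, chained into 1 closed loop(s), length Σ = 19.487578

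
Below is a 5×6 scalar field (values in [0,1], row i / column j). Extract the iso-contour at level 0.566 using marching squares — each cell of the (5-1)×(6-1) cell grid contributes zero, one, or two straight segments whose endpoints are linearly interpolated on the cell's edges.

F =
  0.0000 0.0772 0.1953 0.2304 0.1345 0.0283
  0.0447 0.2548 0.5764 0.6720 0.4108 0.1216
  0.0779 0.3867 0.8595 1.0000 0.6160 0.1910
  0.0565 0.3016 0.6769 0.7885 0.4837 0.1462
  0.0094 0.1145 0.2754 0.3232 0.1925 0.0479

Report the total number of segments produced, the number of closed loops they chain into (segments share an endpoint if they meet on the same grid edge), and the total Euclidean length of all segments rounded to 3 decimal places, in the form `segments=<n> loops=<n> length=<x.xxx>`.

cell (0,1): code 0100 → (0.973,2.000)–(1.000,1.968)
cell (0,2): code 1100 → (0.760,3.000)–(0.973,2.000)
cell (0,3): code 1000 → (1.000,3.406)–(0.760,3.000)
cell (1,1): code 0110 → (1.000,1.968)–(2.000,1.379)
cell (1,3): code 1101 → (1.756,4.000)–(1.000,3.406)
cell (1,4): code 1000 → (2.000,4.118)–(1.756,4.000)
cell (2,1): code 0110 → (2.000,1.379)–(3.000,1.705)
cell (2,3): code 1011 → (3.000,3.730)–(2.378,4.000)
cell (2,4): code 0001 → (2.378,4.000)–(2.000,4.118)
cell (3,1): code 0010 → (3.000,1.705)–(3.276,2.000)
cell (3,2): code 0011 → (3.276,2.000)–(3.478,3.000)
cell (3,3): code 0001 → (3.478,3.000)–(3.000,3.730)
total: 12 segments, chained into 1 closed loop(s), length Σ = 8.351747

segments=12 loops=1 length=8.352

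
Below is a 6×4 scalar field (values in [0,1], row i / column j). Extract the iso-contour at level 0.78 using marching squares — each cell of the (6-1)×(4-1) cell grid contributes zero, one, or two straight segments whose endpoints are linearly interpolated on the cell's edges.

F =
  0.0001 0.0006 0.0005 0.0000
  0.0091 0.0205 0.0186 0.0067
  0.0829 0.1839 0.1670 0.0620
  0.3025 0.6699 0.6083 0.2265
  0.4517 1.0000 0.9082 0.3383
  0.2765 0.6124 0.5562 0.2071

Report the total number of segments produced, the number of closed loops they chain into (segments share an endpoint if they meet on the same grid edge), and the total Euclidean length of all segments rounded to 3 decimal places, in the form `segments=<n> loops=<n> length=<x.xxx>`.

segments=6 loops=1 length=4.433

cell (3,0): code 0100 → (3.334,1.000)–(4.000,0.599)
cell (3,1): code 1100 → (3.573,2.000)–(3.334,1.000)
cell (3,2): code 1000 → (4.000,2.225)–(3.573,2.000)
cell (4,0): code 0010 → (4.000,0.599)–(4.568,1.000)
cell (4,1): code 0011 → (4.568,1.000)–(4.364,2.000)
cell (4,2): code 0001 → (4.364,2.000)–(4.000,2.225)
total: 6 segments, chained into 1 closed loop(s), length Σ = 4.432784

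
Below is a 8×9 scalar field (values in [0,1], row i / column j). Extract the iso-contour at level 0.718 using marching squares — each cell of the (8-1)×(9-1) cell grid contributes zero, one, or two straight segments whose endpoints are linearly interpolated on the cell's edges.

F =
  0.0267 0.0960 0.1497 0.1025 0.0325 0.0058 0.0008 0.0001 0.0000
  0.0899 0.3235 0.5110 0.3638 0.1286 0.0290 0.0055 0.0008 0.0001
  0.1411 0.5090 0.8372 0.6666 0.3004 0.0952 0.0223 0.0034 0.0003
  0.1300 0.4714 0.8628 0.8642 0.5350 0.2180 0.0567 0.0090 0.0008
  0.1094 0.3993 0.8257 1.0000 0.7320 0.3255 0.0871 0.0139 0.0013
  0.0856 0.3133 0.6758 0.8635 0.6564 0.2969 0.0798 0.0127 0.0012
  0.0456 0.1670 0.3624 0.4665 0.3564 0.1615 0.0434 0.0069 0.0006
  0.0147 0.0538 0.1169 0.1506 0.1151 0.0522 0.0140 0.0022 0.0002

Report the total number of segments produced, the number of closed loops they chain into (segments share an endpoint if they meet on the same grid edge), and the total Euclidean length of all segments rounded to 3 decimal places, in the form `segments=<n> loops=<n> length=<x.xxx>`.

segments=14 loops=1 length=9.561

cell (1,1): code 0100 → (1.635,2.000)–(2.000,1.637)
cell (1,2): code 1000 → (2.000,2.699)–(1.635,2.000)
cell (2,1): code 0110 → (2.000,1.637)–(3.000,1.630)
cell (2,2): code 1101 → (2.260,3.000)–(2.000,2.699)
cell (2,3): code 1000 → (3.000,3.444)–(2.260,3.000)
cell (3,1): code 0110 → (3.000,1.630)–(4.000,1.747)
cell (3,3): code 1101 → (3.929,4.000)–(3.000,3.444)
cell (3,4): code 1000 → (4.000,4.034)–(3.929,4.000)
cell (4,1): code 0010 → (4.000,1.747)–(4.718,2.000)
cell (4,2): code 0111 → (4.718,2.000)–(5.000,2.225)
cell (4,3): code 1011 → (5.000,3.703)–(4.185,4.000)
cell (4,4): code 0001 → (4.185,4.000)–(4.000,4.034)
cell (5,2): code 0010 → (5.000,2.225)–(5.366,3.000)
cell (5,3): code 0001 → (5.366,3.000)–(5.000,3.703)
total: 14 segments, chained into 1 closed loop(s), length Σ = 9.560585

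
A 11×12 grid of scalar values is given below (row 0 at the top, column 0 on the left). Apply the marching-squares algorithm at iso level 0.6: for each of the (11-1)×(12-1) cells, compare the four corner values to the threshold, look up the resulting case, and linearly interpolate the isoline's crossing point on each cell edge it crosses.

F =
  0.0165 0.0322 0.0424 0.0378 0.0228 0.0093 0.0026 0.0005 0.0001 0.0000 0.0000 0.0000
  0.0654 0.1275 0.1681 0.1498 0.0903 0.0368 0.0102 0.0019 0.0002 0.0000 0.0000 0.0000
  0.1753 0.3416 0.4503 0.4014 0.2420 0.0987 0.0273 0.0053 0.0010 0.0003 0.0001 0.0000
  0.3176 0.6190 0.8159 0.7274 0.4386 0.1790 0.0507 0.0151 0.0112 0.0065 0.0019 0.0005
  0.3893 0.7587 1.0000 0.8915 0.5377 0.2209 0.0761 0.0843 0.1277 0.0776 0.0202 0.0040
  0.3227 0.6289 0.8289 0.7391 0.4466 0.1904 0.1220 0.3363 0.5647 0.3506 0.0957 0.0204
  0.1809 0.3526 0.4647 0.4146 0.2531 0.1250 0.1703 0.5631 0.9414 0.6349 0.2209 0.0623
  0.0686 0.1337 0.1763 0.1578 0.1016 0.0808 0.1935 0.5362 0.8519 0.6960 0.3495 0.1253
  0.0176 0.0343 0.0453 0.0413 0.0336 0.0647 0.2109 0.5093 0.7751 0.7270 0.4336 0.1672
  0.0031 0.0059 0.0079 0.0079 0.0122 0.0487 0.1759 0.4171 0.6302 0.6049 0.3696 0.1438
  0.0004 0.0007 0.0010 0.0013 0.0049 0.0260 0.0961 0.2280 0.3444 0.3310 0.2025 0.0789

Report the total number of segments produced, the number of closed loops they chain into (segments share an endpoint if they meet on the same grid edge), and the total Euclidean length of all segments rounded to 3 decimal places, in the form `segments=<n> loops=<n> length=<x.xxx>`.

cell (2,0): code 0100 → (2.932,1.000)–(3.000,0.937)
cell (2,1): code 1100 → (2.409,2.000)–(2.932,1.000)
cell (2,2): code 1100 → (2.609,3.000)–(2.409,2.000)
cell (2,3): code 1000 → (3.000,3.441)–(2.609,3.000)
cell (3,0): code 0110 → (3.000,0.937)–(4.000,0.570)
cell (3,3): code 1001 → (4.000,3.824)–(3.000,3.441)
cell (4,0): code 0110 → (4.000,0.570)–(5.000,0.906)
cell (4,3): code 1001 → (5.000,3.476)–(4.000,3.824)
cell (5,0): code 0010 → (5.000,0.906)–(5.105,1.000)
cell (5,1): code 0011 → (5.105,1.000)–(5.629,2.000)
cell (5,2): code 0011 → (5.629,2.000)–(5.429,3.000)
cell (5,3): code 0001 → (5.429,3.000)–(5.000,3.476)
cell (5,7): code 0100 → (5.094,8.000)–(6.000,7.098)
cell (5,8): code 1100 → (5.877,9.000)–(5.094,8.000)
cell (5,9): code 1000 → (6.000,9.084)–(5.877,9.000)
cell (6,7): code 0110 → (6.000,7.098)–(7.000,7.202)
cell (6,9): code 1001 → (7.000,9.277)–(6.000,9.084)
cell (7,7): code 0110 → (7.000,7.202)–(8.000,7.341)
cell (7,9): code 1001 → (8.000,9.433)–(7.000,9.277)
cell (8,7): code 0110 → (8.000,7.341)–(9.000,7.858)
cell (8,9): code 1001 → (9.000,9.021)–(8.000,9.433)
cell (9,7): code 0010 → (9.000,7.858)–(9.106,8.000)
cell (9,8): code 0011 → (9.106,8.000)–(9.018,9.000)
cell (9,9): code 0001 → (9.018,9.000)–(9.000,9.021)
total: 24 segments, chained into 2 closed loop(s), length Σ = 20.168781

segments=24 loops=2 length=20.169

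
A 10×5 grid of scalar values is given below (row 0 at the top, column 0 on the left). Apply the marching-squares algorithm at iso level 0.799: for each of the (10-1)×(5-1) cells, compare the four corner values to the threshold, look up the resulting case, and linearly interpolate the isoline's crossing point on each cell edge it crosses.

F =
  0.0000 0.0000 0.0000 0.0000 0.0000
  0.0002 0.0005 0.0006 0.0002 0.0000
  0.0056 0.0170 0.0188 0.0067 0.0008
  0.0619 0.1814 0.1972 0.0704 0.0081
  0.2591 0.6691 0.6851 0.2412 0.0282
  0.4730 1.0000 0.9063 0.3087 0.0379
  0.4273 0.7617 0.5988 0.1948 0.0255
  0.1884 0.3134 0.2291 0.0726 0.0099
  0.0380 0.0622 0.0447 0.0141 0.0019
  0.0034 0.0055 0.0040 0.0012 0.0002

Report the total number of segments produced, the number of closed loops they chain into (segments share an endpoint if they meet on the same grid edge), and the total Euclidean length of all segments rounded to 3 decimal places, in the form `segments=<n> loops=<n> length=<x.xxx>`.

cell (4,0): code 0100 → (4.393,1.000)–(5.000,0.619)
cell (4,1): code 1100 → (4.515,2.000)–(4.393,1.000)
cell (4,2): code 1000 → (5.000,2.180)–(4.515,2.000)
cell (5,0): code 0010 → (5.000,0.619)–(5.843,1.000)
cell (5,1): code 0011 → (5.843,1.000)–(5.349,2.000)
cell (5,2): code 0001 → (5.349,2.000)–(5.000,2.180)
total: 6 segments, chained into 1 closed loop(s), length Σ = 4.675678

segments=6 loops=1 length=4.676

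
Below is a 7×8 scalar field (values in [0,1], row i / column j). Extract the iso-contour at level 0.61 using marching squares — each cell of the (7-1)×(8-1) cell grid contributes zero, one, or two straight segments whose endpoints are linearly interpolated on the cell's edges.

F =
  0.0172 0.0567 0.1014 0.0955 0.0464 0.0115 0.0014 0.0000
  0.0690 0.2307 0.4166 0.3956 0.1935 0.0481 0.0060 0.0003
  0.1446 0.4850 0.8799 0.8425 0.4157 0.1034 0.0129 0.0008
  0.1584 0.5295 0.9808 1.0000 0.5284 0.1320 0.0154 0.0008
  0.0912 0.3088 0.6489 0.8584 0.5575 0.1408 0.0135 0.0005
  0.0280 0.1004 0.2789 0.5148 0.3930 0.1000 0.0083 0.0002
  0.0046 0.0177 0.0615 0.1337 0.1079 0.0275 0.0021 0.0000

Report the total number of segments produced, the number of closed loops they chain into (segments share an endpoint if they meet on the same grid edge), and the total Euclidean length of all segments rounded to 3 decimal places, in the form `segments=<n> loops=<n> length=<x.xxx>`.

segments=10 loops=1 length=9.355

cell (1,1): code 0100 → (1.417,2.000)–(2.000,1.317)
cell (1,2): code 1100 → (1.480,3.000)–(1.417,2.000)
cell (1,3): code 1000 → (2.000,3.545)–(1.480,3.000)
cell (2,1): code 0110 → (2.000,1.317)–(3.000,1.178)
cell (2,3): code 1001 → (3.000,3.827)–(2.000,3.545)
cell (3,1): code 0110 → (3.000,1.178)–(4.000,1.886)
cell (3,3): code 1001 → (4.000,3.826)–(3.000,3.827)
cell (4,1): code 0010 → (4.000,1.886)–(4.105,2.000)
cell (4,2): code 0011 → (4.105,2.000)–(4.723,3.000)
cell (4,3): code 0001 → (4.723,3.000)–(4.000,3.826)
total: 10 segments, chained into 1 closed loop(s), length Σ = 9.354779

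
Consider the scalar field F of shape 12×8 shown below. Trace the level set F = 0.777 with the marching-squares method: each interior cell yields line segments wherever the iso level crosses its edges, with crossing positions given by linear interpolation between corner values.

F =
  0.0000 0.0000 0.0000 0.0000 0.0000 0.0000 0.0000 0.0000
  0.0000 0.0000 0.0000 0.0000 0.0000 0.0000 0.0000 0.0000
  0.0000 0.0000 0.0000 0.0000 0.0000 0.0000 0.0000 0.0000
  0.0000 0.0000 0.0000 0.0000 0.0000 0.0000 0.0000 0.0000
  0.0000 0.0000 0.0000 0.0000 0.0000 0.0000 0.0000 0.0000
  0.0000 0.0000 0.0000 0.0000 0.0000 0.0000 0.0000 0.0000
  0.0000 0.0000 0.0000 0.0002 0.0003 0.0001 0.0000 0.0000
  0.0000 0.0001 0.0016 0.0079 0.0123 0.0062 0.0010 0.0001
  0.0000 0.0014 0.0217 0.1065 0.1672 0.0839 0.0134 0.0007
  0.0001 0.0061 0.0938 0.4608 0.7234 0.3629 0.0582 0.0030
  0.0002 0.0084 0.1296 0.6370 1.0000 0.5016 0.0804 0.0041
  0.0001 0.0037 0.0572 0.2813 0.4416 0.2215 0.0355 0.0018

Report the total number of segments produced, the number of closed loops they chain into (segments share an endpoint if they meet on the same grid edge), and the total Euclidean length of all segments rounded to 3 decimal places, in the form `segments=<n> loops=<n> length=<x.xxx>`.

cell (9,3): code 0100 → (9.194,4.000)–(10.000,3.386)
cell (9,4): code 1000 → (10.000,4.447)–(9.194,4.000)
cell (10,3): code 0010 → (10.000,3.386)–(10.399,4.000)
cell (10,4): code 0001 → (10.399,4.000)–(10.000,4.447)
total: 4 segments, chained into 1 closed loop(s), length Σ = 3.268107

segments=4 loops=1 length=3.268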